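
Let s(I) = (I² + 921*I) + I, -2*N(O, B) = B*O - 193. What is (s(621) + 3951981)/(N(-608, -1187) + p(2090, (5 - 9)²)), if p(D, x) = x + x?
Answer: -9820368/721439 ≈ -13.612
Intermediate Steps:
N(O, B) = 193/2 - B*O/2 (N(O, B) = -(B*O - 193)/2 = -(-193 + B*O)/2 = 193/2 - B*O/2)
s(I) = I² + 922*I
p(D, x) = 2*x
(s(621) + 3951981)/(N(-608, -1187) + p(2090, (5 - 9)²)) = (621*(922 + 621) + 3951981)/((193/2 - ½*(-1187)*(-608)) + 2*(5 - 9)²) = (621*1543 + 3951981)/((193/2 - 360848) + 2*(-4)²) = (958203 + 3951981)/(-721503/2 + 2*16) = 4910184/(-721503/2 + 32) = 4910184/(-721439/2) = 4910184*(-2/721439) = -9820368/721439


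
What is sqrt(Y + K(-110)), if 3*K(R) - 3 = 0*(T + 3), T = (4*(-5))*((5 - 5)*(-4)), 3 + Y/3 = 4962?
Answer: sqrt(14878) ≈ 121.98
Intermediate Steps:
Y = 14877 (Y = -9 + 3*4962 = -9 + 14886 = 14877)
T = 0 (T = -0*(-4) = -20*0 = 0)
K(R) = 1 (K(R) = 1 + (0*(0 + 3))/3 = 1 + (0*3)/3 = 1 + (1/3)*0 = 1 + 0 = 1)
sqrt(Y + K(-110)) = sqrt(14877 + 1) = sqrt(14878)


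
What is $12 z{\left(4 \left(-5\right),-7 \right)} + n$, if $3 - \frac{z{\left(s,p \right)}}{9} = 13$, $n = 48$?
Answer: $-1032$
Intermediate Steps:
$z{\left(s,p \right)} = -90$ ($z{\left(s,p \right)} = 27 - 117 = -90$)
$12 z{\left(4 \left(-5\right),-7 \right)} + n = 12 \left(-90\right) + 48 = -1080 + 48 = -1032$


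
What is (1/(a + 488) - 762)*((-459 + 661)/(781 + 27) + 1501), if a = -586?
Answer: -448435385/392 ≈ -1.1440e+6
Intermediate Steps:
(1/(a + 488) - 762)*((-459 + 661)/(781 + 27) + 1501) = (1/(-586 + 488) - 762)*((-459 + 661)/(781 + 27) + 1501) = (1/(-98) - 762)*(202/808 + 1501) = (-1/98 - 762)*(202*(1/808) + 1501) = -74677*(¼ + 1501)/98 = -74677/98*6005/4 = -448435385/392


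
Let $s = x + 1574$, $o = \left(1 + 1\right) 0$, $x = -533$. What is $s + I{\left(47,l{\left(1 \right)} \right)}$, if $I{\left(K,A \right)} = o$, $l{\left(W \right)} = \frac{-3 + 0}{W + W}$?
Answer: $1041$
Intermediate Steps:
$o = 0$ ($o = 2 \cdot 0 = 0$)
$l{\left(W \right)} = - \frac{3}{2 W}$
$I{\left(K,A \right)} = 0$
$s = 1041$ ($s = -533 + 1574 = 1041$)
$s + I{\left(47,l{\left(1 \right)} \right)} = 1041 + 0 = 1041$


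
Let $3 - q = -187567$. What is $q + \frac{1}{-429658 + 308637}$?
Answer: $\frac{22699908969}{121021} \approx 1.8757 \cdot 10^{5}$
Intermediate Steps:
$q = 187570$ ($q = 3 - -187567 = 3 + 187567 = 187570$)
$q + \frac{1}{-429658 + 308637} = 187570 + \frac{1}{-429658 + 308637} = 187570 + \frac{1}{-121021} = 187570 - \frac{1}{121021} = \frac{22699908969}{121021}$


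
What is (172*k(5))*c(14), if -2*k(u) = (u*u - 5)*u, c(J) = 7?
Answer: -60200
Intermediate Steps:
k(u) = -u*(-5 + u**2)/2 (k(u) = -(u*u - 5)*u/2 = -(u**2 - 5)*u/2 = -(-5 + u**2)*u/2 = -u*(-5 + u**2)/2)
(172*k(5))*c(14) = (172*((1/2)*5*(5 - 1*5**2)))*7 = (172*((1/2)*5*(5 - 1*25)))*7 = (172*((1/2)*5*(5 - 25)))*7 = (172*((1/2)*5*(-20)))*7 = (172*(-50))*7 = -8600*7 = -60200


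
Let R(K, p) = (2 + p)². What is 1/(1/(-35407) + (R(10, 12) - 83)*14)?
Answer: 35407/56013873 ≈ 0.00063211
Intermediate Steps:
1/(1/(-35407) + (R(10, 12) - 83)*14) = 1/(1/(-35407) + ((2 + 12)² - 83)*14) = 1/(-1/35407 + (14² - 83)*14) = 1/(-1/35407 + (196 - 83)*14) = 1/(-1/35407 + 113*14) = 1/(-1/35407 + 1582) = 1/(56013873/35407) = 35407/56013873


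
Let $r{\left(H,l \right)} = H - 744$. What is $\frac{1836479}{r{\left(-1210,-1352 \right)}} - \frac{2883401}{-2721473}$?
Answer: $- \frac{4992293848013}{5317758242} \approx -938.8$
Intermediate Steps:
$r{\left(H,l \right)} = -744 + H$
$\frac{1836479}{r{\left(-1210,-1352 \right)}} - \frac{2883401}{-2721473} = \frac{1836479}{-744 - 1210} - \frac{2883401}{-2721473} = \frac{1836479}{-1954} - - \frac{2883401}{2721473} = 1836479 \left(- \frac{1}{1954}\right) + \frac{2883401}{2721473} = - \frac{1836479}{1954} + \frac{2883401}{2721473} = - \frac{4992293848013}{5317758242}$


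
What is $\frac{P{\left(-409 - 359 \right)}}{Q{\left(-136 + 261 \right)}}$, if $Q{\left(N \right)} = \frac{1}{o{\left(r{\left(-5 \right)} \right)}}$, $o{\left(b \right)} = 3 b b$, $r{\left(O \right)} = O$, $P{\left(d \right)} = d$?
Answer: $-57600$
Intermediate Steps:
$o{\left(b \right)} = 3 b^{2}$
$Q{\left(N \right)} = \frac{1}{75}$ ($Q{\left(N \right)} = \frac{1}{3 \left(-5\right)^{2}} = \frac{1}{3 \cdot 25} = \frac{1}{75}$)
$\frac{P{\left(-409 - 359 \right)}}{Q{\left(-136 + 261 \right)}} = \left(-409 - 359\right) \frac{1}{\frac{1}{75}} = \left(-409 - 359\right) 75 = \left(-768\right) 75 = -57600$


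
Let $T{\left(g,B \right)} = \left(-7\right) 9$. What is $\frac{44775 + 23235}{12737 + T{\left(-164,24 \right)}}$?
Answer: $\frac{34005}{6337} \approx 5.3661$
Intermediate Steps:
$T{\left(g,B \right)} = -63$
$\frac{44775 + 23235}{12737 + T{\left(-164,24 \right)}} = \frac{44775 + 23235}{12737 - 63} = \frac{68010}{12674} = 68010 \cdot \frac{1}{12674} = \frac{34005}{6337}$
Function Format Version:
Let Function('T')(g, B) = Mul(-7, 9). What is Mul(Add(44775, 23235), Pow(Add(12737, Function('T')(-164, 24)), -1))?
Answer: Rational(34005, 6337) ≈ 5.3661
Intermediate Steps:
Function('T')(g, B) = -63
Mul(Add(44775, 23235), Pow(Add(12737, Function('T')(-164, 24)), -1)) = Mul(Add(44775, 23235), Pow(Add(12737, -63), -1)) = Mul(68010, Pow(12674, -1)) = Mul(68010, Rational(1, 12674)) = Rational(34005, 6337)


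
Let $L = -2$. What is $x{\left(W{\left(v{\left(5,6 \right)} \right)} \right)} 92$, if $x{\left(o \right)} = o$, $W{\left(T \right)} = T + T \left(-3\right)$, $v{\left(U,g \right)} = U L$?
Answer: $1840$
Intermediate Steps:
$v{\left(U,g \right)} = - 2 U$ ($v{\left(U,g \right)} = U \left(-2\right) = - 2 U$)
$W{\left(T \right)} = - 2 T$ ($W{\left(T \right)} = T - 3 T = - 2 T$)
$x{\left(W{\left(v{\left(5,6 \right)} \right)} \right)} 92 = - 2 \left(\left(-2\right) 5\right) 92 = \left(-2\right) \left(-10\right) 92 = 20 \cdot 92 = 1840$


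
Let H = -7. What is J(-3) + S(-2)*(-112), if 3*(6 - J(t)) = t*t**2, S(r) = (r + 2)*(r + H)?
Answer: 15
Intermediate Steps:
S(r) = (-7 + r)*(2 + r) (S(r) = (r + 2)*(r - 7) = (2 + r)*(-7 + r) = (-7 + r)*(2 + r))
J(t) = 6 - t**3/3 (J(t) = 6 - t*t**2/3 = 6 - t**3/3)
J(-3) + S(-2)*(-112) = (6 - 1/3*(-3)**3) + (-14 + (-2)**2 - 5*(-2))*(-112) = (6 - 1/3*(-27)) + (-14 + 4 + 10)*(-112) = (6 + 9) + 0*(-112) = 15 + 0 = 15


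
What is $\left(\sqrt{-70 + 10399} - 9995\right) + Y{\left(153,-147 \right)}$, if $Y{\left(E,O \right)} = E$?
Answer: $-9842 + \sqrt{10329} \approx -9740.4$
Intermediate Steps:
$\left(\sqrt{-70 + 10399} - 9995\right) + Y{\left(153,-147 \right)} = \left(\sqrt{-70 + 10399} - 9995\right) + 153 = \left(\sqrt{10329} - 9995\right) + 153 = \left(-9995 + \sqrt{10329}\right) + 153 = -9842 + \sqrt{10329}$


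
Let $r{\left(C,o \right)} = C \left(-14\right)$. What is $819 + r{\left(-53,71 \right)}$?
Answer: $1561$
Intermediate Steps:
$r{\left(C,o \right)} = - 14 C$
$819 + r{\left(-53,71 \right)} = 819 - -742 = 819 + 742 = 1561$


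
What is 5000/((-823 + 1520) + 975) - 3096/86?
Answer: -6899/209 ≈ -33.010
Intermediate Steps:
5000/((-823 + 1520) + 975) - 3096/86 = 5000/(697 + 975) - 3096*1/86 = 5000/1672 - 36 = 5000*(1/1672) - 36 = 625/209 - 36 = -6899/209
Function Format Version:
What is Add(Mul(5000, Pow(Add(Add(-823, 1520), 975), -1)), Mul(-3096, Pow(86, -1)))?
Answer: Rational(-6899, 209) ≈ -33.010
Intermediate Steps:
Add(Mul(5000, Pow(Add(Add(-823, 1520), 975), -1)), Mul(-3096, Pow(86, -1))) = Add(Mul(5000, Pow(Add(697, 975), -1)), Mul(-3096, Rational(1, 86))) = Add(Mul(5000, Pow(1672, -1)), -36) = Add(Mul(5000, Rational(1, 1672)), -36) = Add(Rational(625, 209), -36) = Rational(-6899, 209)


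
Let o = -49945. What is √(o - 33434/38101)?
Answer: I*√72505741177779/38101 ≈ 223.49*I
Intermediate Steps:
√(o - 33434/38101) = √(-49945 - 33434/38101) = √(-1902987879/38101) = I*√72505741177779/38101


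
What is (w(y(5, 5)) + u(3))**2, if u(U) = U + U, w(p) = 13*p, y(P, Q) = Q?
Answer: 5041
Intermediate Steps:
u(U) = 2*U
(w(y(5, 5)) + u(3))**2 = (13*5 + 2*3)**2 = (65 + 6)**2 = 71**2 = 5041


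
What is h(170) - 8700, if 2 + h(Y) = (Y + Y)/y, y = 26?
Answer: -112956/13 ≈ -8688.9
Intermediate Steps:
h(Y) = -2 + Y/13 (h(Y) = -2 + (Y + Y)/26 = -2 + (2*Y)*(1/26) = -2 + Y/13)
h(170) - 8700 = (-2 + (1/13)*170) - 8700 = (-2 + 170/13) - 8700 = 144/13 - 8700 = -112956/13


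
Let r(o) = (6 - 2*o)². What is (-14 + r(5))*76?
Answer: 152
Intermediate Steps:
(-14 + r(5))*76 = (-14 + 4*(-3 + 5)²)*76 = (-14 + 4*2²)*76 = (-14 + 4*4)*76 = (-14 + 16)*76 = 2*76 = 152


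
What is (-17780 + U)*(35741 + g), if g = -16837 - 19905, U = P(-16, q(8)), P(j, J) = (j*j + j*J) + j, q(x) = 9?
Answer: 17701684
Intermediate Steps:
P(j, J) = j + j**2 + J*j (P(j, J) = (j**2 + J*j) + j = j + j**2 + J*j)
U = 96 (U = -16*(1 + 9 - 16) = -16*(-6) = 96)
g = -36742
(-17780 + U)*(35741 + g) = (-17780 + 96)*(35741 - 36742) = -17684*(-1001) = 17701684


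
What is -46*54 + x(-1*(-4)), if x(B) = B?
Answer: -2480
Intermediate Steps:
-46*54 + x(-1*(-4)) = -46*54 - 1*(-4) = -2484 + 4 = -2480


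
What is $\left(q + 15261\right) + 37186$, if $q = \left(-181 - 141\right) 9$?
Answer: $49549$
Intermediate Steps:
$q = -2898$ ($q = \left(-181 - 141\right) 9 = \left(-322\right) 9 = -2898$)
$\left(q + 15261\right) + 37186 = \left(-2898 + 15261\right) + 37186 = 12363 + 37186 = 49549$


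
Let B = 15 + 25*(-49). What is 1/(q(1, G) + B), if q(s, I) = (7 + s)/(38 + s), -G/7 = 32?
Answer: -39/47182 ≈ -0.00082659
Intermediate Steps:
G = -224 (G = -7*32 = -224)
q(s, I) = (7 + s)/(38 + s)
B = -1210 (B = 15 - 1225 = -1210)
1/(q(1, G) + B) = 1/((7 + 1)/(38 + 1) - 1210) = 1/(8/39 - 1210) = 1/(-47182/39) = -39/47182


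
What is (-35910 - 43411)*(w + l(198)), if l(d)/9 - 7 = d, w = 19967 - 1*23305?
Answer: 118426253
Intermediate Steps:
w = -3338 (w = 19967 - 23305 = -3338)
l(d) = 63 + 9*d
(-35910 - 43411)*(w + l(198)) = (-35910 - 43411)*(-3338 + (63 + 9*198)) = -79321*(-3338 + (63 + 1782)) = -79321*(-3338 + 1845) = -79321*(-1493) = 118426253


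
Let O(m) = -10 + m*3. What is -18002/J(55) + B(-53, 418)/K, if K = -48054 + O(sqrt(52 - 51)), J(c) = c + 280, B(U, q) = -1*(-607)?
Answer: -865397467/16100435 ≈ -53.750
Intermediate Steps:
B(U, q) = 607
O(m) = -10 + 3*m
J(c) = 280 + c
K = -48061 (K = -48054 + (-10 + 3*sqrt(52 - 51)) = -48054 + (-10 + 3*sqrt(1)) = -48054 + (-10 + 3*1) = -48054 + (-10 + 3) = -48054 - 7 = -48061)
-18002/J(55) + B(-53, 418)/K = -18002/(280 + 55) + 607/(-48061) = -18002/335 + 607*(-1/48061) = -18002*1/335 - 607/48061 = -18002/335 - 607/48061 = -865397467/16100435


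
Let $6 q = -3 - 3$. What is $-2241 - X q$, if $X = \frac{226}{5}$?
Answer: $- \frac{10979}{5} \approx -2195.8$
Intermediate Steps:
$X = \frac{226}{5}$ ($X = 226 \cdot \frac{1}{5} = \frac{226}{5} \approx 45.2$)
$q = -1$ ($q = \frac{-3 - 3}{6} = \frac{1}{6} \left(-6\right) = -1$)
$-2241 - X q = -2241 - \frac{226}{5} \left(-1\right) = -2241 - - \frac{226}{5} = -2241 + \frac{226}{5} = - \frac{10979}{5}$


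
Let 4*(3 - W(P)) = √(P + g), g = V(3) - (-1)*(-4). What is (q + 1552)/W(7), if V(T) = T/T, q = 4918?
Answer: 2588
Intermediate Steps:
V(T) = 1
g = -3 (g = 1 - (-1)*(-4) = 1 - 1*4 = 1 - 4 = -3)
W(P) = 3 - √(-3 + P)/4 (W(P) = 3 - √(P - 3)/4 = 3 - √(-3 + P)/4)
(q + 1552)/W(7) = (4918 + 1552)/(3 - √(-3 + 7)/4) = 6470/(3 - √4/4) = 6470/(3 - ¼*2) = 6470/(3 - ½) = 6470/(5/2) = 6470*(⅖) = 2588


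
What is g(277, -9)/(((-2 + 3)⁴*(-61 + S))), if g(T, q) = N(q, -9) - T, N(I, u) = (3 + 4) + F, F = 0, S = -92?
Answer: 30/17 ≈ 1.7647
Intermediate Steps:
N(I, u) = 7 (N(I, u) = (3 + 4) + 0 = 7 + 0 = 7)
g(T, q) = 7 - T
g(277, -9)/(((-2 + 3)⁴*(-61 + S))) = (7 - 1*277)/(((-2 + 3)⁴*(-61 - 92))) = (7 - 277)/((1⁴*(-153))) = -270/(1*(-153)) = -270/(-153) = -270*(-1/153) = 30/17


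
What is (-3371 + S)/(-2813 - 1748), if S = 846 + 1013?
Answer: 1512/4561 ≈ 0.33151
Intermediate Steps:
S = 1859
(-3371 + S)/(-2813 - 1748) = (-3371 + 1859)/(-2813 - 1748) = -1512/(-4561) = -1512*(-1/4561) = 1512/4561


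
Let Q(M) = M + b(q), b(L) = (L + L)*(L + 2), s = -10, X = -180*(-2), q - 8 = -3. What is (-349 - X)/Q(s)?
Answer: -709/60 ≈ -11.817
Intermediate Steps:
q = 5 (q = 8 - 3 = 5)
X = 360
b(L) = 2*L*(2 + L) (b(L) = (2*L)*(2 + L) = 2*L*(2 + L))
Q(M) = 70 + M (Q(M) = M + 2*5*(2 + 5) = M + 2*5*7 = M + 70 = 70 + M)
(-349 - X)/Q(s) = (-349 - 1*360)/(70 - 10) = (-349 - 360)/60 = -709*1/60 = -709/60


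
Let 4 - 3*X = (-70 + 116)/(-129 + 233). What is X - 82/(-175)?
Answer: 45167/27300 ≈ 1.6545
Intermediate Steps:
X = 185/156 (X = 4/3 - (-70 + 116)/(3*(-129 + 233)) = 4/3 - 46/(3*104) = 4/3 - 1/3*23/52 = 4/3 - 23/156 = 185/156 ≈ 1.1859)
X - 82/(-175) = 185/156 - 82/(-175) = 185/156 - 82*(-1)/175 = 185/156 - 1*(-82/175) = 185/156 + 82/175 = 45167/27300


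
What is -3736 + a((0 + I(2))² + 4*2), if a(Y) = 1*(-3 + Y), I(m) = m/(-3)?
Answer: -33575/9 ≈ -3730.6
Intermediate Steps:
I(m) = -m/3 (I(m) = m*(-⅓) = -m/3)
a(Y) = -3 + Y
-3736 + a((0 + I(2))² + 4*2) = -3736 + (-3 + ((0 - ⅓*2)² + 4*2)) = -3736 + (-3 + ((0 - ⅔)² + 8)) = -3736 + (-3 + ((-⅔)² + 8)) = -3736 + (-3 + (4/9 + 8)) = -3736 + (-3 + 76/9) = -3736 + 49/9 = -33575/9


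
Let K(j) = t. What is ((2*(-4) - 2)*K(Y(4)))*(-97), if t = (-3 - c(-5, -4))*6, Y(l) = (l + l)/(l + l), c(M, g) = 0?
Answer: -17460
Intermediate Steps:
Y(l) = 1 (Y(l) = (2*l)/((2*l)) = (2*l)*(1/(2*l)) = 1)
t = -18 (t = (-3 - 1*0)*6 = (-3 + 0)*6 = -3*6 = -18)
K(j) = -18
((2*(-4) - 2)*K(Y(4)))*(-97) = ((2*(-4) - 2)*(-18))*(-97) = ((-8 - 2)*(-18))*(-97) = -10*(-18)*(-97) = 180*(-97) = -17460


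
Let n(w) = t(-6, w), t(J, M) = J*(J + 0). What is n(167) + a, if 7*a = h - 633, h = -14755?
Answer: -15136/7 ≈ -2162.3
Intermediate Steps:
a = -15388/7 (a = (-14755 - 633)/7 = (⅐)*(-15388) = -15388/7 ≈ -2198.3)
t(J, M) = J² (t(J, M) = J*J = J²)
n(w) = 36 (n(w) = (-6)² = 36)
n(167) + a = 36 - 15388/7 = -15136/7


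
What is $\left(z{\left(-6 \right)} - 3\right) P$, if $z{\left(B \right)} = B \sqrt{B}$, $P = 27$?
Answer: $-81 - 162 i \sqrt{6} \approx -81.0 - 396.82 i$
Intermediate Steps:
$z{\left(B \right)} = B^{\frac{3}{2}}$
$\left(z{\left(-6 \right)} - 3\right) P = \left(\left(-6\right)^{\frac{3}{2}} - 3\right) 27 = \left(- 6 i \sqrt{6} - 3\right) 27 = \left(-3 - 6 i \sqrt{6}\right) 27 = -81 - 162 i \sqrt{6}$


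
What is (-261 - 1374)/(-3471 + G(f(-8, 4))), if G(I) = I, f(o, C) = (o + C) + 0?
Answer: 327/695 ≈ 0.47050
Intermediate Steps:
f(o, C) = C + o (f(o, C) = (C + o) + 0 = C + o)
(-261 - 1374)/(-3471 + G(f(-8, 4))) = (-261 - 1374)/(-3471 + (4 - 8)) = -1635/(-3471 - 4) = -1635/(-3475) = -1635*(-1/3475) = 327/695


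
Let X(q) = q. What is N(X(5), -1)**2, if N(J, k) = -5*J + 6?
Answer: 361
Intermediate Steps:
N(J, k) = 6 - 5*J
N(X(5), -1)**2 = (6 - 5*5)**2 = (6 - 25)**2 = (-19)**2 = 361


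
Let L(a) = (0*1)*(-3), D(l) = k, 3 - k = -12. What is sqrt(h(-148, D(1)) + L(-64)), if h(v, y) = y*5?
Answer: 5*sqrt(3) ≈ 8.6602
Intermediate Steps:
k = 15 (k = 3 - 1*(-12) = 3 + 12 = 15)
D(l) = 15
L(a) = 0 (L(a) = 0*(-3) = 0)
h(v, y) = 5*y
sqrt(h(-148, D(1)) + L(-64)) = sqrt(5*15 + 0) = sqrt(75 + 0) = sqrt(75) = 5*sqrt(3)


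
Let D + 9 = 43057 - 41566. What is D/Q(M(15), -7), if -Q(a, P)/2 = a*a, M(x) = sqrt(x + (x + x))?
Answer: -247/15 ≈ -16.467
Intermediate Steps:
M(x) = sqrt(3)*sqrt(x) (M(x) = sqrt(x + 2*x) = sqrt(3*x) = sqrt(3)*sqrt(x))
D = 1482 (D = -9 + (43057 - 41566) = -9 + 1491 = 1482)
Q(a, P) = -2*a**2 (Q(a, P) = -2*a*a = -2*a**2)
D/Q(M(15), -7) = 1482/((-2*(sqrt(3)*sqrt(15))**2)) = 1482/((-2*(3*sqrt(5))**2)) = 1482/((-2*45)) = 1482/(-90) = 1482*(-1/90) = -247/15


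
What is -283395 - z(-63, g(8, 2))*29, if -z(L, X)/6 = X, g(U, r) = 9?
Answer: -281829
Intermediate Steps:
z(L, X) = -6*X
-283395 - z(-63, g(8, 2))*29 = -283395 - (-6*9)*29 = -283395 - (-54)*29 = -283395 - 1*(-1566) = -283395 + 1566 = -281829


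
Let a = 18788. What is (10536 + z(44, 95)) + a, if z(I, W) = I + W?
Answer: 29463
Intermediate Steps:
(10536 + z(44, 95)) + a = (10536 + (44 + 95)) + 18788 = (10536 + 139) + 18788 = 10675 + 18788 = 29463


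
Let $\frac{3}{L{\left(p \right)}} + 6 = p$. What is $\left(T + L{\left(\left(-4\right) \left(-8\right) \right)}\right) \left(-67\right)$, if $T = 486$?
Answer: $- \frac{846813}{26} \approx -32570.0$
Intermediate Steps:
$L{\left(p \right)} = \frac{3}{-6 + p}$
$\left(T + L{\left(\left(-4\right) \left(-8\right) \right)}\right) \left(-67\right) = \left(486 + \frac{3}{-6 - -32}\right) \left(-67\right) = \left(486 + \frac{3}{-6 + 32}\right) \left(-67\right) = \left(486 + \frac{3}{26}\right) \left(-67\right) = \frac{12639}{26} \left(-67\right) = - \frac{846813}{26}$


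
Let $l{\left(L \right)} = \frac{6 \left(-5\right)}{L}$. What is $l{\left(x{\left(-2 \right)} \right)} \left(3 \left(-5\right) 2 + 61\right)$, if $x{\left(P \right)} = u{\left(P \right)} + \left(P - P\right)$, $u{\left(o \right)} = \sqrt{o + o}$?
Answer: $465 i \approx 465.0 i$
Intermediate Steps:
$u{\left(o \right)} = \sqrt{2} \sqrt{o}$ ($u{\left(o \right)} = \sqrt{2 o} = \sqrt{2} \sqrt{o}$)
$x{\left(P \right)} = \sqrt{2} \sqrt{P}$ ($x{\left(P \right)} = \sqrt{2} \sqrt{P} + \left(P - P\right) = \sqrt{2} \sqrt{P} + 0 = \sqrt{2} \sqrt{P}$)
$l{\left(L \right)} = - \frac{30}{L}$
$l{\left(x{\left(-2 \right)} \right)} \left(3 \left(-5\right) 2 + 61\right) = - \frac{30}{\sqrt{2} \sqrt{-2}} \left(3 \left(-5\right) 2 + 61\right) = - \frac{30}{\sqrt{2} i \sqrt{2}} \left(\left(-15\right) 2 + 61\right) = - \frac{30}{2 i} \left(-30 + 61\right) = - 30 \left(- \frac{i}{2}\right) 31 = 15 i 31 = 465 i$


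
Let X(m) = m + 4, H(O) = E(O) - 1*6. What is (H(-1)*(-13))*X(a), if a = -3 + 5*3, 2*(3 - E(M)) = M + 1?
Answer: 624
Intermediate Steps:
E(M) = 5/2 - M/2 (E(M) = 3 - (M + 1)/2 = 3 - (1 + M)/2 = 3 + (-½ - M/2) = 5/2 - M/2)
H(O) = -7/2 - O/2 (H(O) = (5/2 - O/2) - 1*6 = (5/2 - O/2) - 6 = -7/2 - O/2)
a = 12 (a = -3 + 15 = 12)
X(m) = 4 + m
(H(-1)*(-13))*X(a) = ((-7/2 - ½*(-1))*(-13))*(4 + 12) = ((-7/2 + ½)*(-13))*16 = -3*(-13)*16 = 39*16 = 624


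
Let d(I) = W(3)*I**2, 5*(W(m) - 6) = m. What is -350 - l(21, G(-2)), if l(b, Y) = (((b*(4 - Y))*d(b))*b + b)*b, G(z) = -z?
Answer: -269554621/5 ≈ -5.3911e+7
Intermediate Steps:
W(m) = 6 + m/5
d(I) = 33*I**2/5 (d(I) = (6 + (1/5)*3)*I**2 = (6 + 3/5)*I**2 = 33*I**2/5)
l(b, Y) = b*(b + 33*b**4*(4 - Y)/5) (l(b, Y) = (((b*(4 - Y))*(33*b**2/5))*b + b)*b = ((33*b**3*(4 - Y)/5)*b + b)*b = (33*b**4*(4 - Y)/5 + b)*b = (b + 33*b**4*(4 - Y)/5)*b = b*(b + 33*b**4*(4 - Y)/5))
-350 - l(21, G(-2)) = -350 - 21**2*(5 + 132*21**3 - 33*(-1*(-2))*21**3)/5 = -350 - 441*(5 + 132*9261 - 33*2*9261)/5 = -350 - 441*(5 + 1222452 - 611226)/5 = -350 - 441*611231/5 = -350 - 1*269552871/5 = -350 - 269552871/5 = -269554621/5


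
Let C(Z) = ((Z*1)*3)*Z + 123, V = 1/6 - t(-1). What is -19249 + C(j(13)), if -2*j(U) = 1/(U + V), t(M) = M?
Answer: -138185323/7225 ≈ -19126.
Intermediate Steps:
V = 7/6 (V = 1/6 - 1*(-1) = ⅙ + 1 = 7/6 ≈ 1.1667)
j(U) = -1/(2*(7/6 + U)) (j(U) = -1/(2*(U + 7/6)) = -1/(2*(7/6 + U)))
C(Z) = 123 + 3*Z² (C(Z) = (Z*3)*Z + 123 = (3*Z)*Z + 123 = 3*Z² + 123 = 123 + 3*Z²)
-19249 + C(j(13)) = -19249 + (123 + 3*(-3/(7 + 6*13))²) = -19249 + (123 + 3*(-3/(7 + 78))²) = -19249 + (123 + 3*(-3/85)²) = -19249 + (123 + 3*(9/7225)) = -19249 + (123 + 27/7225) = -19249 + 888702/7225 = -138185323/7225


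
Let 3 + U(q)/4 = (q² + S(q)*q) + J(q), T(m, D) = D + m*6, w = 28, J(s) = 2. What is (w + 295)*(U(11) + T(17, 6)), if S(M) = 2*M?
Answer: 502588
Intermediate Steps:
T(m, D) = D + 6*m
U(q) = -4 + 12*q² (U(q) = -12 + 4*((q² + (2*q)*q) + 2) = -12 + 4*((q² + 2*q²) + 2) = -12 + 4*(3*q² + 2) = -12 + 4*(2 + 3*q²) = -12 + (8 + 12*q²) = -4 + 12*q²)
(w + 295)*(U(11) + T(17, 6)) = (28 + 295)*((-4 + 12*11²) + (6 + 6*17)) = 323*((-4 + 12*121) + (6 + 102)) = 323*((-4 + 1452) + 108) = 323*(1448 + 108) = 323*1556 = 502588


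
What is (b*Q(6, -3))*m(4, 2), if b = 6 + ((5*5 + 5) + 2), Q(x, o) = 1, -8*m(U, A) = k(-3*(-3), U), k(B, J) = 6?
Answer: -57/2 ≈ -28.500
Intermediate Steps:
m(U, A) = -¾ (m(U, A) = -⅛*6 = -¾)
b = 38 (b = 6 + ((25 + 5) + 2) = 6 + (30 + 2) = 6 + 32 = 38)
(b*Q(6, -3))*m(4, 2) = (38*1)*(-¾) = 38*(-¾) = -57/2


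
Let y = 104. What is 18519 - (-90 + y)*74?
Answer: 17483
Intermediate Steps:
18519 - (-90 + y)*74 = 18519 - (-90 + 104)*74 = 18519 - 14*74 = 18519 - 1*1036 = 18519 - 1036 = 17483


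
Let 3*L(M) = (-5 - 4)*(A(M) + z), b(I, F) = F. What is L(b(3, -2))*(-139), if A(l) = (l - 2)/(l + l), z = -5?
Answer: -1668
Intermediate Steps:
A(l) = (-2 + l)/(2*l) (A(l) = (-2 + l)/((2*l)) = (-2 + l)*(1/(2*l)) = (-2 + l)/(2*l))
L(M) = 15 - 3*(-2 + M)/(2*M) (L(M) = ((-5 - 4)*((-2 + M)/(2*M) - 5))/3 = (-9*(-5 + (-2 + M)/(2*M)))/3 = (45 - 9*(-2 + M)/(2*M))/3 = 15 - 3*(-2 + M)/(2*M))
L(b(3, -2))*(-139) = (27/2 + 3/(-2))*(-139) = (27/2 + 3*(-1/2))*(-139) = (27/2 - 3/2)*(-139) = 12*(-139) = -1668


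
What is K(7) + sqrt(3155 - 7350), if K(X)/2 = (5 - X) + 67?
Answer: 130 + I*sqrt(4195) ≈ 130.0 + 64.769*I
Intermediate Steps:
K(X) = 144 - 2*X (K(X) = 2*((5 - X) + 67) = 2*(72 - X) = 144 - 2*X)
K(7) + sqrt(3155 - 7350) = (144 - 2*7) + sqrt(3155 - 7350) = (144 - 14) + sqrt(-4195) = 130 + I*sqrt(4195)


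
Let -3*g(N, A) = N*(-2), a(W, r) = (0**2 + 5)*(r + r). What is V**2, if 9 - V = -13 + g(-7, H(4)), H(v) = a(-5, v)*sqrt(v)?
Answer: 6400/9 ≈ 711.11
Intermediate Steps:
a(W, r) = 10*r (a(W, r) = (0 + 5)*(2*r) = 5*(2*r) = 10*r)
H(v) = 10*v**(3/2) (H(v) = (10*v)*sqrt(v) = 10*v**(3/2))
g(N, A) = 2*N/3 (g(N, A) = -N*(-2)/3 = -(-2)*N/3 = 2*N/3)
V = 80/3 (V = 9 - (-13 + (2/3)*(-7)) = 9 - (-13 - 14/3) = 9 - 1*(-53/3) = 9 + 53/3 = 80/3 ≈ 26.667)
V**2 = (80/3)**2 = 6400/9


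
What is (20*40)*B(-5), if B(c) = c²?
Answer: 20000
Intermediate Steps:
(20*40)*B(-5) = (20*40)*(-5)² = 800*25 = 20000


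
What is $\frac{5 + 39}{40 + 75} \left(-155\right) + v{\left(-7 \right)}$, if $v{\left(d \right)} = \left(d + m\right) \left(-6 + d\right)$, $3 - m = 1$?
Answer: $\frac{131}{23} \approx 5.6956$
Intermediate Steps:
$m = 2$ ($m = 3 - 1 = 2$)
$v{\left(d \right)} = \left(-6 + d\right) \left(2 + d\right)$ ($v{\left(d \right)} = \left(d + 2\right) \left(-6 + d\right) = \left(2 + d\right) \left(-6 + d\right) = \left(-6 + d\right) \left(2 + d\right)$)
$\frac{5 + 39}{40 + 75} \left(-155\right) + v{\left(-7 \right)} = \frac{5 + 39}{40 + 75} \left(-155\right) - \left(-16 - 49\right) = \frac{44}{115} \left(-155\right) + \left(-12 + 49 + 28\right) = 44 \cdot \frac{1}{115} \left(-155\right) + 65 = \frac{44}{115} \left(-155\right) + 65 = - \frac{1364}{23} + 65 = \frac{131}{23}$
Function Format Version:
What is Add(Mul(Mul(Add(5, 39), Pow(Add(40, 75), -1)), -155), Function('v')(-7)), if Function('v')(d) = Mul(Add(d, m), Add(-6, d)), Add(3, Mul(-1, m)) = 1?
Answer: Rational(131, 23) ≈ 5.6956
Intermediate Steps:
m = 2 (m = Add(3, Mul(-1, 1)) = Add(3, -1) = 2)
Function('v')(d) = Mul(Add(-6, d), Add(2, d)) (Function('v')(d) = Mul(Add(d, 2), Add(-6, d)) = Mul(Add(2, d), Add(-6, d)) = Mul(Add(-6, d), Add(2, d)))
Add(Mul(Mul(Add(5, 39), Pow(Add(40, 75), -1)), -155), Function('v')(-7)) = Add(Mul(Mul(Add(5, 39), Pow(Add(40, 75), -1)), -155), Add(-12, Pow(-7, 2), Mul(-4, -7))) = Add(Mul(Mul(44, Pow(115, -1)), -155), Add(-12, 49, 28)) = Add(Mul(Mul(44, Rational(1, 115)), -155), 65) = Add(Mul(Rational(44, 115), -155), 65) = Add(Rational(-1364, 23), 65) = Rational(131, 23)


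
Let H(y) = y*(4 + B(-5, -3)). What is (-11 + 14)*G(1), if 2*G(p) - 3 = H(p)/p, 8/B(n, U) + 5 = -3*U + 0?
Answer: 27/2 ≈ 13.500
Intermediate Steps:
B(n, U) = 8/(-5 - 3*U) (B(n, U) = 8/(-5 + (-3*U + 0)) = 8/(-5 - 3*U))
H(y) = 6*y (H(y) = y*(4 - 8/(5 + 3*(-3))) = y*(4 - 8/(5 - 9)) = y*(4 - 8/(-4)) = y*(4 - 8*(-¼)) = y*(4 + 2) = y*6 = 6*y)
G(p) = 9/2 (G(p) = 3/2 + ((6*p)/p)/2 = 3/2 + (½)*6 = 3/2 + 3 = 9/2)
(-11 + 14)*G(1) = (-11 + 14)*(9/2) = 3*(9/2) = 27/2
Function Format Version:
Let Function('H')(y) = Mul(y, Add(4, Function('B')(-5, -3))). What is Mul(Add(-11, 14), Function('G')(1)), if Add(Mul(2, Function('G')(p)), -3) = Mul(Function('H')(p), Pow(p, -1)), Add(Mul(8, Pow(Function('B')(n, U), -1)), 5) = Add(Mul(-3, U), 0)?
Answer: Rational(27, 2) ≈ 13.500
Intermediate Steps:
Function('B')(n, U) = Mul(8, Pow(Add(-5, Mul(-3, U)), -1)) (Function('B')(n, U) = Mul(8, Pow(Add(-5, Add(Mul(-3, U), 0)), -1)) = Mul(8, Pow(Add(-5, Mul(-3, U)), -1)))
Function('H')(y) = Mul(6, y) (Function('H')(y) = Mul(y, Add(4, Mul(-8, Pow(Add(5, Mul(3, -3)), -1)))) = Mul(y, Add(4, Mul(-8, Pow(Add(5, -9), -1)))) = Mul(y, Add(4, Mul(-8, Pow(-4, -1)))) = Mul(y, Add(4, Mul(-8, Rational(-1, 4)))) = Mul(y, Add(4, 2)) = Mul(y, 6) = Mul(6, y))
Function('G')(p) = Rational(9, 2) (Function('G')(p) = Add(Rational(3, 2), Mul(Rational(1, 2), Mul(Mul(6, p), Pow(p, -1)))) = Add(Rational(3, 2), Mul(Rational(1, 2), 6)) = Add(Rational(3, 2), 3) = Rational(9, 2))
Mul(Add(-11, 14), Function('G')(1)) = Mul(Add(-11, 14), Rational(9, 2)) = Mul(3, Rational(9, 2)) = Rational(27, 2)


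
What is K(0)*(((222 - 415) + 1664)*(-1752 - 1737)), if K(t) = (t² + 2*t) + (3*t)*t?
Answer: 0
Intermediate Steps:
K(t) = 2*t + 4*t² (K(t) = (t² + 2*t) + 3*t² = 2*t + 4*t²)
K(0)*(((222 - 415) + 1664)*(-1752 - 1737)) = (2*0*(1 + 2*0))*(((222 - 415) + 1664)*(-1752 - 1737)) = (2*0*(1 + 0))*((-193 + 1664)*(-3489)) = (2*0*1)*(1471*(-3489)) = 0*(-5132319) = 0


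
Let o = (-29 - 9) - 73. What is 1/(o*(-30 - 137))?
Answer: 1/18537 ≈ 5.3946e-5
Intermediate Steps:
o = -111 (o = -38 - 73 = -111)
1/(o*(-30 - 137)) = 1/(-111*(-30 - 137)) = 1/(-111*(-167)) = 1/18537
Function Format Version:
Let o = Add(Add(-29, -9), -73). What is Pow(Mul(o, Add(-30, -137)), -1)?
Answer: Rational(1, 18537) ≈ 5.3946e-5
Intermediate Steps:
o = -111 (o = Add(-38, -73) = -111)
Pow(Mul(o, Add(-30, -137)), -1) = Pow(Mul(-111, Add(-30, -137)), -1) = Pow(Mul(-111, -167), -1) = Pow(18537, -1) = Rational(1, 18537)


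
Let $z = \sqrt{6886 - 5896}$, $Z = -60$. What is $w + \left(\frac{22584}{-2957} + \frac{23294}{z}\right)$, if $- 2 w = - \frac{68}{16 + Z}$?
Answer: $- \frac{547117}{65054} + \frac{11647 \sqrt{110}}{165} \approx 731.92$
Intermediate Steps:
$z = 3 \sqrt{110}$ ($z = \sqrt{990} = 3 \sqrt{110} \approx 31.464$)
$w = - \frac{17}{22}$ ($w = - \frac{\left(-68\right) \frac{1}{16 - 60}}{2} = - \frac{\left(-68\right) \frac{1}{-44}}{2} = - \frac{\left(-68\right) \left(- \frac{1}{44}\right)}{2} = \left(- \frac{1}{2}\right) \frac{17}{11} = - \frac{17}{22} \approx -0.77273$)
$w + \left(\frac{22584}{-2957} + \frac{23294}{z}\right) = - \frac{17}{22} + \left(\frac{22584}{-2957} + \frac{23294}{3 \sqrt{110}}\right) = - \frac{17}{22} + \left(22584 \left(- \frac{1}{2957}\right) + 23294 \frac{\sqrt{110}}{330}\right) = - \frac{17}{22} - \left(\frac{22584}{2957} - \frac{11647 \sqrt{110}}{165}\right) = - \frac{547117}{65054} + \frac{11647 \sqrt{110}}{165}$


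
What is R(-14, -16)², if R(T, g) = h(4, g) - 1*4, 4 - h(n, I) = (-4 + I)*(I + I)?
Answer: 409600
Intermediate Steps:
h(n, I) = 4 - 2*I*(-4 + I) (h(n, I) = 4 - (-4 + I)*(I + I) = 4 - (-4 + I)*2*I = 4 - 2*I*(-4 + I))
R(T, g) = -2*g² + 8*g (R(T, g) = (4 - 2*g² + 8*g) - 1*4 = (4 - 2*g² + 8*g) - 4 = -2*g² + 8*g)
R(-14, -16)² = (2*(-16)*(4 - 1*(-16)))² = (2*(-16)*(4 + 16))² = (2*(-16)*20)² = (-640)² = 409600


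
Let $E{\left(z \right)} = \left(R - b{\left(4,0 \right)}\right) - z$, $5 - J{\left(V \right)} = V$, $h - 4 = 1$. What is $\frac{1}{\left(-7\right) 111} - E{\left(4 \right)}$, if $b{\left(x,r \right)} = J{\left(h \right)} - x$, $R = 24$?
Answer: $- \frac{18649}{777} \approx -24.001$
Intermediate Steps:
$h = 5$ ($h = 4 + 1 = 5$)
$J{\left(V \right)} = 5 - V$
$b{\left(x,r \right)} = - x$ ($b{\left(x,r \right)} = \left(5 - 5\right) - x = 0 - x = - x$)
$E{\left(z \right)} = 28 - z$ ($E{\left(z \right)} = \left(24 - \left(-1\right) 4\right) - z = \left(24 - -4\right) - z = \left(24 + 4\right) - z = 28 - z$)
$\frac{1}{\left(-7\right) 111} - E{\left(4 \right)} = \frac{1}{\left(-7\right) 111} - \left(28 - 4\right) = \frac{1}{-777} - \left(28 - 4\right) = - \frac{1}{777} - 24 = - \frac{18649}{777}$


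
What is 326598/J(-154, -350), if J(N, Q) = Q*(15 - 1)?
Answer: -163299/2450 ≈ -66.653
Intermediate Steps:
J(N, Q) = 14*Q (J(N, Q) = Q*14 = 14*Q)
326598/J(-154, -350) = 326598/((14*(-350))) = 326598/(-4900) = 326598*(-1/4900) = -163299/2450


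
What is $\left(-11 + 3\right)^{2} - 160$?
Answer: $-96$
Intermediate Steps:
$\left(-11 + 3\right)^{2} - 160 = \left(-8\right)^{2} - 160 = 64 - 160 = -96$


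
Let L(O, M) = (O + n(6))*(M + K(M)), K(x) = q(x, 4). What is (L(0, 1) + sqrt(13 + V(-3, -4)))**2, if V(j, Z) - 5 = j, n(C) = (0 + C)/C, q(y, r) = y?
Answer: (2 + sqrt(15))**2 ≈ 34.492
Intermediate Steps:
K(x) = x
n(C) = 1 (n(C) = C/C = 1)
V(j, Z) = 5 + j
L(O, M) = 2*M*(1 + O) (L(O, M) = (O + 1)*(M + M) = (1 + O)*(2*M) = 2*M*(1 + O))
(L(0, 1) + sqrt(13 + V(-3, -4)))**2 = (2*1*(1 + 0) + sqrt(13 + (5 - 3)))**2 = (2*1*1 + sqrt(13 + 2))**2 = (2 + sqrt(15))**2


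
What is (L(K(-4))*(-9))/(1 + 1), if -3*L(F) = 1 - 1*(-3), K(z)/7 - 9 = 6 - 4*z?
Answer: 6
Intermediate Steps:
K(z) = 105 - 28*z (K(z) = 63 + 7*(6 - 4*z) = 63 + (42 - 28*z) = 105 - 28*z)
L(F) = -4/3 (L(F) = -(1 - 1*(-3))/3 = -(1 + 3)/3 = -⅓*4 = -4/3)
(L(K(-4))*(-9))/(1 + 1) = (-4/3*(-9))/(1 + 1) = 12/2 = 12*(½) = 6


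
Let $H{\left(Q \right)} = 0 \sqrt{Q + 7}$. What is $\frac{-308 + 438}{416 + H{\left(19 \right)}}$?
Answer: $\frac{5}{16} \approx 0.3125$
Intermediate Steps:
$H{\left(Q \right)} = 0$ ($H{\left(Q \right)} = 0 \sqrt{7 + Q} = 0$)
$\frac{-308 + 438}{416 + H{\left(19 \right)}} = \frac{-308 + 438}{416 + 0} = \frac{130}{416} = 130 \cdot \frac{1}{416} = \frac{5}{16}$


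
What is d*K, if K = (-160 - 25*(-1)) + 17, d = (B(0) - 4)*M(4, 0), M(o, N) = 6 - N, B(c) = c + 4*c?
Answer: 2832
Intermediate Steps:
B(c) = 5*c
d = -24 (d = (5*0 - 4)*(6 - 1*0) = (0 - 4)*(6 + 0) = -4*6 = -24)
K = -118 (K = (-160 + 25) + 17 = -135 + 17 = -118)
d*K = -24*(-118) = 2832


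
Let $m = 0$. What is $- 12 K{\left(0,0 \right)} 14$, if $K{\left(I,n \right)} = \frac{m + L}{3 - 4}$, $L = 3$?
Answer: $504$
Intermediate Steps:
$K{\left(I,n \right)} = -3$ ($K{\left(I,n \right)} = \frac{0 + 3}{3 - 4} = \frac{3}{-1} = 3 \left(-1\right) = -3$)
$- 12 K{\left(0,0 \right)} 14 = \left(-12\right) \left(-3\right) 14 = 36 \cdot 14 = 504$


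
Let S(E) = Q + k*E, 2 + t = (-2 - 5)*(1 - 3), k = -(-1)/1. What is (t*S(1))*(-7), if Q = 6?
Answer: -588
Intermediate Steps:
k = 1 (k = -(-1) = -1*(-1) = 1)
t = 12 (t = -2 + (-2 - 5)*(1 - 3) = -2 - 7*(-2) = -2 + 14 = 12)
S(E) = 6 + E (S(E) = 6 + 1*E = 6 + E)
(t*S(1))*(-7) = (12*(6 + 1))*(-7) = (12*7)*(-7) = 84*(-7) = -588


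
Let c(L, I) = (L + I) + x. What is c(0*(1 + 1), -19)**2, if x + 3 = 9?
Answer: 169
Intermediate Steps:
x = 6 (x = -3 + 9 = 6)
c(L, I) = 6 + I + L (c(L, I) = (L + I) + 6 = (I + L) + 6 = 6 + I + L)
c(0*(1 + 1), -19)**2 = (6 - 19 + 0*(1 + 1))**2 = (6 - 19 + 0*2)**2 = (6 - 19 + 0)**2 = (-13)**2 = 169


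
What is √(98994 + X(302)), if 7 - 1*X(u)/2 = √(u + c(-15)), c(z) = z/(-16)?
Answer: √(396032 - 2*√4847)/2 ≈ 314.60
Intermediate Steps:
c(z) = -z/16 (c(z) = z*(-1/16) = -z/16)
X(u) = 14 - 2*√(15/16 + u) (X(u) = 14 - 2*√(u - 1/16*(-15)) = 14 - 2*√(u + 15/16) = 14 - 2*√(15/16 + u))
√(98994 + X(302)) = √(98994 + (14 - √(15 + 16*302)/2)) = √(98994 + (14 - √(15 + 4832)/2)) = √(98994 + (14 - √4847/2)) = √(99008 - √4847/2)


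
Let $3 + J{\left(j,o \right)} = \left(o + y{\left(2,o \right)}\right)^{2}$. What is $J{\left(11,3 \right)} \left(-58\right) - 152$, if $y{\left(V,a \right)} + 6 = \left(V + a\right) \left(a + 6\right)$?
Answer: $-102290$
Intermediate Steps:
$y{\left(V,a \right)} = -6 + \left(6 + a\right) \left(V + a\right)$ ($y{\left(V,a \right)} = -6 + \left(V + a\right) \left(a + 6\right) = -6 + \left(V + a\right) \left(6 + a\right) = -6 + \left(6 + a\right) \left(V + a\right)$)
$J{\left(j,o \right)} = -3 + \left(6 + o^{2} + 9 o\right)^{2}$ ($J{\left(j,o \right)} = -3 + \left(o + \left(-6 + o^{2} + 6 \cdot 2 + 6 o + 2 o\right)\right)^{2} = -3 + \left(o + \left(-6 + o^{2} + 12 + 6 o + 2 o\right)\right)^{2} = -3 + \left(o + \left(6 + o^{2} + 8 o\right)\right)^{2} = -3 + \left(6 + o^{2} + 9 o\right)^{2}$)
$J{\left(11,3 \right)} \left(-58\right) - 152 = \left(-3 + \left(6 + 3^{2} + 9 \cdot 3\right)^{2}\right) \left(-58\right) - 152 = \left(-3 + \left(6 + 9 + 27\right)^{2}\right) \left(-58\right) - 152 = \left(-3 + 42^{2}\right) \left(-58\right) - 152 = \left(-3 + 1764\right) \left(-58\right) - 152 = 1761 \left(-58\right) - 152 = -102138 - 152 = -102290$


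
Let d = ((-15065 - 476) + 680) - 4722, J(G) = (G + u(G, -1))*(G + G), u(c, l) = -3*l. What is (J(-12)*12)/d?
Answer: -2592/19583 ≈ -0.13236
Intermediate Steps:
J(G) = 2*G*(3 + G) (J(G) = (G - 3*(-1))*(G + G) = (G + 3)*(2*G) = (3 + G)*(2*G) = 2*G*(3 + G))
d = -19583 (d = (-15541 + 680) - 4722 = -14861 - 4722 = -19583)
(J(-12)*12)/d = ((2*(-12)*(3 - 12))*12)/(-19583) = ((2*(-12)*(-9))*12)*(-1/19583) = (216*12)*(-1/19583) = 2592*(-1/19583) = -2592/19583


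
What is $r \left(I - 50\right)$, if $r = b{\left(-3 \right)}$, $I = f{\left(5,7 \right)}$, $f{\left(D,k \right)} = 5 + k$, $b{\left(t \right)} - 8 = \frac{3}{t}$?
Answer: $-266$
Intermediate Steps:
$b{\left(t \right)} = 8 + \frac{3}{t}$
$I = 12$ ($I = 5 + 7 = 12$)
$r = 7$ ($r = 8 + \frac{3}{-3} = 8 + 3 \left(- \frac{1}{3}\right) = 8 - 1 = 7$)
$r \left(I - 50\right) = 7 \left(12 - 50\right) = 7 \left(-38\right) = -266$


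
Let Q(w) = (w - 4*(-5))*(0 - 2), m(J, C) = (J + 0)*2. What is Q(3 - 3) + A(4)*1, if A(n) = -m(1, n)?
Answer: -42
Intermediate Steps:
m(J, C) = 2*J (m(J, C) = J*2 = 2*J)
A(n) = -2
Q(w) = -40 - 2*w (Q(w) = (w + 20)*(-2) = (20 + w)*(-2) = -40 - 2*w)
Q(3 - 3) + A(4)*1 = (-40 - 2*(3 - 3)) - 2*1 = (-40 - 2*0) - 2 = (-40 + 0) - 2 = -40 - 2 = -42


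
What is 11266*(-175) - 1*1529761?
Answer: -3501311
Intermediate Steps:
11266*(-175) - 1*1529761 = -1971550 - 1529761 = -3501311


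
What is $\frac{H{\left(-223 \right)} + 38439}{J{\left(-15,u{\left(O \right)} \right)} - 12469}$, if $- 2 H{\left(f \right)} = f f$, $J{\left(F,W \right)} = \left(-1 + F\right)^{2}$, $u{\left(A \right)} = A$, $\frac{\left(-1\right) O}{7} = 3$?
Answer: $- \frac{27149}{24426} \approx -1.1115$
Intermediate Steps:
$O = -21$ ($O = \left(-7\right) 3 = -21$)
$H{\left(f \right)} = - \frac{f^{2}}{2}$ ($H{\left(f \right)} = - \frac{f f}{2} = - \frac{f^{2}}{2}$)
$\frac{H{\left(-223 \right)} + 38439}{J{\left(-15,u{\left(O \right)} \right)} - 12469} = \frac{- \frac{\left(-223\right)^{2}}{2} + 38439}{\left(-1 - 15\right)^{2} - 12469} = \frac{\left(- \frac{1}{2}\right) 49729 + 38439}{\left(-16\right)^{2} - 12469} = \frac{- \frac{49729}{2} + 38439}{256 - 12469} = \frac{27149}{2 \left(-12213\right)} = \frac{27149}{2} \left(- \frac{1}{12213}\right) = - \frac{27149}{24426}$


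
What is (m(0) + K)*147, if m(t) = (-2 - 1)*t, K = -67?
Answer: -9849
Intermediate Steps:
m(t) = -3*t
(m(0) + K)*147 = (-3*0 - 67)*147 = (0 - 67)*147 = -67*147 = -9849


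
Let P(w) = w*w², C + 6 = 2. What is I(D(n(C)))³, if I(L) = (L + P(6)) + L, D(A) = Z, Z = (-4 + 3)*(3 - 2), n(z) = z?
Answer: 9800344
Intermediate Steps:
C = -4 (C = -6 + 2 = -4)
Z = -1 (Z = -1*1 = -1)
P(w) = w³
D(A) = -1
I(L) = 216 + 2*L (I(L) = (L + 6³) + L = (L + 216) + L = (216 + L) + L = 216 + 2*L)
I(D(n(C)))³ = (216 + 2*(-1))³ = (216 - 2)³ = 214³ = 9800344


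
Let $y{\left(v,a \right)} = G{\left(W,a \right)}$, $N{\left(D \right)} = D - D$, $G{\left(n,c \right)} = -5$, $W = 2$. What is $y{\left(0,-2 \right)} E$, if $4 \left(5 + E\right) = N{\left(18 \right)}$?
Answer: $25$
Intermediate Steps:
$N{\left(D \right)} = 0$
$y{\left(v,a \right)} = -5$
$E = -5$ ($E = -5 + \frac{1}{4} \cdot 0 = -5 + 0 = -5$)
$y{\left(0,-2 \right)} E = \left(-5\right) \left(-5\right) = 25$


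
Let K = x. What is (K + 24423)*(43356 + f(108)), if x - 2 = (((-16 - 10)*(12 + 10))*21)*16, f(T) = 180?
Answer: -7303904112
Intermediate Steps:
x = -192190 (x = 2 + (((-16 - 10)*(12 + 10))*21)*16 = 2 + (-26*22*21)*16 = 2 - 572*21*16 = 2 - 12012*16 = 2 - 192192 = -192190)
K = -192190
(K + 24423)*(43356 + f(108)) = (-192190 + 24423)*(43356 + 180) = -167767*43536 = -7303904112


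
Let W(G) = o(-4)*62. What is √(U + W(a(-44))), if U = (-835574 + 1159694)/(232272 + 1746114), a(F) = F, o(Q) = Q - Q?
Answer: 2*√4453017155/329731 ≈ 0.40476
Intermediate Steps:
o(Q) = 0
U = 54020/329731 (U = 324120/1978386 = 324120*(1/1978386) = 54020/329731 ≈ 0.16383)
W(G) = 0 (W(G) = 0*62 = 0)
√(U + W(a(-44))) = √(54020/329731 + 0) = √(54020/329731) = 2*√4453017155/329731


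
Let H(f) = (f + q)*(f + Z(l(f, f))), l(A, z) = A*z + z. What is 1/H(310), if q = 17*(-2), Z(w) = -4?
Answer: 1/84456 ≈ 1.1840e-5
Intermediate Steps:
l(A, z) = z + A*z
q = -34
H(f) = (-34 + f)*(-4 + f) (H(f) = (f - 34)*(f - 4) = (-34 + f)*(-4 + f))
1/H(310) = 1/(136 + 310² - 38*310) = 1/(136 + 96100 - 11780) = 1/84456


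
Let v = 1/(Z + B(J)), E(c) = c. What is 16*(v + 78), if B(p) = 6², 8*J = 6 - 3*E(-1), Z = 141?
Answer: 220912/177 ≈ 1248.1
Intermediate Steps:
J = 9/8 (J = (6 - 3*(-1))/8 = (6 + 3)/8 = (⅛)*9 = 9/8 ≈ 1.1250)
B(p) = 36
v = 1/177 (v = 1/(141 + 36) = 1/177 ≈ 0.0056497)
16*(v + 78) = 16*(1/177 + 78) = 16*(13807/177) = 220912/177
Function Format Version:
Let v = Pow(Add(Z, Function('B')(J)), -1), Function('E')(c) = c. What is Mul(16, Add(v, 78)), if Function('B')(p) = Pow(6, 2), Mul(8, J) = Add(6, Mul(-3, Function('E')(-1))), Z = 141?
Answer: Rational(220912, 177) ≈ 1248.1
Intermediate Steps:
J = Rational(9, 8) (J = Mul(Rational(1, 8), Add(6, Mul(-3, -1))) = Mul(Rational(1, 8), Add(6, 3)) = Mul(Rational(1, 8), 9) = Rational(9, 8) ≈ 1.1250)
Function('B')(p) = 36
v = Rational(1, 177) (v = Pow(Add(141, 36), -1) = Pow(177, -1) = Rational(1, 177) ≈ 0.0056497)
Mul(16, Add(v, 78)) = Mul(16, Add(Rational(1, 177), 78)) = Mul(16, Rational(13807, 177)) = Rational(220912, 177)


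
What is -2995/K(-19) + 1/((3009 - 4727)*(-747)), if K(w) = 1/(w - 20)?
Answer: 149901229531/1283346 ≈ 1.1681e+5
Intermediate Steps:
K(w) = 1/(-20 + w)
-2995/K(-19) + 1/((3009 - 4727)*(-747)) = -2995/(1/(-20 - 19)) + 1/((3009 - 4727)*(-747)) = -2995/(1/(-39)) - 1/747/(-1718) = -2995/(-1/39) - 1/1718*(-1/747) = -2995*(-39) + 1/1283346 = 116805 + 1/1283346 = 149901229531/1283346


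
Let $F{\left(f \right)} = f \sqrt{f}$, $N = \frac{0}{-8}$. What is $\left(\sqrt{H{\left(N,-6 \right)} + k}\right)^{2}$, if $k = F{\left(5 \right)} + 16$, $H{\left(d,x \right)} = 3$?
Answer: $19 + 5 \sqrt{5} \approx 30.18$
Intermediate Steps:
$N = 0$ ($N = 0 \left(- \frac{1}{8}\right) = 0$)
$F{\left(f \right)} = f^{\frac{3}{2}}$
$k = 16 + 5 \sqrt{5}$ ($k = 5^{\frac{3}{2}} + 16 = 5 \sqrt{5} + 16 = 16 + 5 \sqrt{5} \approx 27.18$)
$\left(\sqrt{H{\left(N,-6 \right)} + k}\right)^{2} = \left(\sqrt{3 + \left(16 + 5 \sqrt{5}\right)}\right)^{2} = \left(\sqrt{19 + 5 \sqrt{5}}\right)^{2} = 19 + 5 \sqrt{5}$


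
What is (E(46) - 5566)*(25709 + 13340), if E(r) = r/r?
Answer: -217307685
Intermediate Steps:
E(r) = 1
(E(46) - 5566)*(25709 + 13340) = (1 - 5566)*(25709 + 13340) = -5565*39049 = -217307685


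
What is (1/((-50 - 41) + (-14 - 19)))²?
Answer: 1/15376 ≈ 6.5036e-5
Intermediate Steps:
(1/((-50 - 41) + (-14 - 19)))² = (1/(-91 - 33))² = (1/(-124))² = (-1/124)² = 1/15376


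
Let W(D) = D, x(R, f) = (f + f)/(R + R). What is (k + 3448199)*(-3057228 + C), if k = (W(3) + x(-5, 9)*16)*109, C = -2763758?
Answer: -100277741636924/5 ≈ -2.0056e+13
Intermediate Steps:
x(R, f) = f/R (x(R, f) = (2*f)/((2*R)) = (2*f)*(1/(2*R)) = f/R)
k = -14061/5 (k = (3 + (9/(-5))*16)*109 = (3 + (9*(-1/5))*16)*109 = (3 - 9/5*16)*109 = (3 - 144/5)*109 = -129/5*109 = -14061/5 ≈ -2812.2)
(k + 3448199)*(-3057228 + C) = (-14061/5 + 3448199)*(-3057228 - 2763758) = (17226934/5)*(-5820986) = -100277741636924/5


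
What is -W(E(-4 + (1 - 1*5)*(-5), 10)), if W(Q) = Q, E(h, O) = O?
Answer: -10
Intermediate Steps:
-W(E(-4 + (1 - 1*5)*(-5), 10)) = -1*10 = -10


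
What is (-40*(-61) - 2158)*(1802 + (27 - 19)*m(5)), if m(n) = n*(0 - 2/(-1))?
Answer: 530724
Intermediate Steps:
m(n) = 2*n (m(n) = n*(0 - 2*(-1)) = n*(0 + 2) = n*2 = 2*n)
(-40*(-61) - 2158)*(1802 + (27 - 19)*m(5)) = (-40*(-61) - 2158)*(1802 + (27 - 19)*(2*5)) = (2440 - 2158)*(1802 + 8*10) = 282*(1802 + 80) = 282*1882 = 530724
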